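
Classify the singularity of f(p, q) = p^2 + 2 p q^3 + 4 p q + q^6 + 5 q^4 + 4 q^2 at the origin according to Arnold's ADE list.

A_3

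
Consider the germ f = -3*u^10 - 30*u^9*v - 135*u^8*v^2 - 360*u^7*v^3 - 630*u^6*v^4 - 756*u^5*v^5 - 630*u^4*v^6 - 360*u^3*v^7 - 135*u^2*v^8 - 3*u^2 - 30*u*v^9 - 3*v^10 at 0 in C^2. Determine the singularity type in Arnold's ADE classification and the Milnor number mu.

Type A_9, Milnor number mu = 9.

The Hessian of f at 0 is [[-6, 0], [0, 0]] with rank 1, so corank 1. A Groebner basis of the Jacobian ideal J(f) in C{u,v} is {v^9, u}; counting standard monomials gives mu = 9. Corank 1: A-series; mu = 9 gives A_9.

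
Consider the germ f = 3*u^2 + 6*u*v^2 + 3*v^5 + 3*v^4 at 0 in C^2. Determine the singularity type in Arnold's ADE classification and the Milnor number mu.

Type A_4, Milnor number mu = 4.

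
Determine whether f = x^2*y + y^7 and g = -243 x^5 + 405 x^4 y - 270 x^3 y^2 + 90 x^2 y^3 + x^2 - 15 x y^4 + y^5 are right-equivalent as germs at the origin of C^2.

No.

The Hessian of f at 0 is [[0, 0], [0, 0]] with rank 0, so corank 2. A Groebner basis of the Jacobian ideal J(f) in C{x,y} is {x^2/7 + y^6, x^3, x*y}; counting standard monomials gives mu = 8. Corank 2; j^3 = x^2*y has shape L^2 M (L != M), so D-series; mu = 8 gives D_8. The Hessian of g at 0 is [[2, 0], [0, 0]] with rank 1, so corank 1. A Groebner basis of the Jacobian ideal J(g) in C{x,y} is {y^4, x}; counting standard monomials gives mu = 4. Corank 1: A-series; mu = 4 gives A_4. f is D_8 but g is A_4, hence not right-equivalent.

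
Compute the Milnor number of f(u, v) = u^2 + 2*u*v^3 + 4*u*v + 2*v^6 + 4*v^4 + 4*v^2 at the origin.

The Hessian of f at 0 has rank 1. Corank 1: A-series; mu = 5 gives A_5.

5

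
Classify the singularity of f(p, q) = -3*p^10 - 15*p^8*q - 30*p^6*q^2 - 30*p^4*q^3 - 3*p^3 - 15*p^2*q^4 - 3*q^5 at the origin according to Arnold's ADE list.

The Hessian of f at 0 has rank 0. Corank 2; j^3 = -3*p^3 is a perfect cube, so E-series; the 5-jet and mu = 8 give E_8.

E8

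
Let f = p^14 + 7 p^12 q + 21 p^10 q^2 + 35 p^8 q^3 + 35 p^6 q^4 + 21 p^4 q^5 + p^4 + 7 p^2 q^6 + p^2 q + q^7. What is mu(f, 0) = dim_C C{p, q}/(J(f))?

8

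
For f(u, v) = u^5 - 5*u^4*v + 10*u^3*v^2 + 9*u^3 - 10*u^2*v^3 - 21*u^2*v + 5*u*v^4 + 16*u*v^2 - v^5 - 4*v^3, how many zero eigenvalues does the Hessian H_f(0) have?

2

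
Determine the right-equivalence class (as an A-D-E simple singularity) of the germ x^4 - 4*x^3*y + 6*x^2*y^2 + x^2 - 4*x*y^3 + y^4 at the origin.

The Hessian of f at 0 has rank 1. Corank 1: A-series; mu = 3 gives A_3.

A3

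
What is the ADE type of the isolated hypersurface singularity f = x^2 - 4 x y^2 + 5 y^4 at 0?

The Hessian of f at 0 is [[2, 0], [0, 0]] with rank 1, so corank 1. A Groebner basis of the Jacobian ideal J(f) in C{x,y} is {x^2, x*y, -x/2 + y^2}; counting standard monomials gives mu = 3. Corank 1: A-series; mu = 3 gives A_3.

A_{3}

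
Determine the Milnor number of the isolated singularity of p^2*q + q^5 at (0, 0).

The Hessian of f at 0 has rank 0. Corank 2; j^3 = p^2*q has shape L^2 M (L != M), so D-series; mu = 6 gives D_6.

6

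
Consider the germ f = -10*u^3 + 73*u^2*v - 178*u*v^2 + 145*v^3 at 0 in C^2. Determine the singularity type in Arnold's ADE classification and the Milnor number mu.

Type D_4, Milnor number mu = 4.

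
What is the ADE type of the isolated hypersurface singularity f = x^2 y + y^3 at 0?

D_4

The Hessian of f at 0 has rank 0. Corank 2; j^3 = y*(x^2 + y^2) splits into three distinct lines over C (the quadratic factor has nonzero discriminant), so D_4.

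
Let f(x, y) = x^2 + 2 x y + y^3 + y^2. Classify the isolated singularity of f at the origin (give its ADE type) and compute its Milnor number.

The Hessian of f at 0 is [[2, 2], [2, 2]] with rank 1, so corank 1. A Groebner basis of the Jacobian ideal J(f) in C{x,y} is {y^2, x + y}; counting standard monomials gives mu = 2. Corank 1: A-series; mu = 2 gives A_2.

Type A_{2}, Milnor number mu = 2.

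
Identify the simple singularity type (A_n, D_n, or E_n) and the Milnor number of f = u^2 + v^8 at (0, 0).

The Hessian of f at 0 has rank 1. Corank 1: A-series; mu = 7 gives A_7.

Type A_7, Milnor number mu = 7.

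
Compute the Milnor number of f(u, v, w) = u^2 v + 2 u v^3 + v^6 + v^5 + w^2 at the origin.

7

The Hessian of f at 0 is [[0, 0, 0], [0, 0, 0], [0, 0, 2]] with rank 1, so corank 2. A Groebner basis of the Jacobian ideal J(f) in C{u,v,w} is {u^3, u^2*v + u^2/6 + u*v^2/6, u*v + v^3, w}; counting standard monomials gives mu = 7. Corank 2; j^3 = u^2*v has shape L^2 M (L != M), so D-series; mu = 7 gives D_7.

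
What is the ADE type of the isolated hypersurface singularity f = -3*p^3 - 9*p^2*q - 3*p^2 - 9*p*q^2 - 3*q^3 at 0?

A_2

The Hessian of f at 0 has rank 1. Corank 1: A-series; mu = 2 gives A_2.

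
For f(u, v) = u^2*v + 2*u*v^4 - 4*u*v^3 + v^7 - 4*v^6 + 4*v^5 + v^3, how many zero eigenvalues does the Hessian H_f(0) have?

Hessian at 0 has rank 0.

2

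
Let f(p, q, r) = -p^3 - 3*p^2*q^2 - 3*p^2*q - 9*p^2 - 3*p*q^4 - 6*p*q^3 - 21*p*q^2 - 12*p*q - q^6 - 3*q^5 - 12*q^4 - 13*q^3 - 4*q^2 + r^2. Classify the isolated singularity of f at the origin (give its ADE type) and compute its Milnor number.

The Hessian of f at 0 has rank 2. Corank 1: A-series; mu = 2 gives A_2.

Type A_{2}, Milnor number mu = 2.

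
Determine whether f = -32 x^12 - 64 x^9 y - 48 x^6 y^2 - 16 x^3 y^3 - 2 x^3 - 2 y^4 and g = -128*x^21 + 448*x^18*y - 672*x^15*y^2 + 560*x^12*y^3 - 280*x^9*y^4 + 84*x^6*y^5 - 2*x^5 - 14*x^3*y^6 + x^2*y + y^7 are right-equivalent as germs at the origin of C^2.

The Hessian of f at 0 is [[0, 0], [0, 0]] with rank 0, so corank 2. A Groebner basis of the Jacobian ideal J(f) in C{x,y} is {y^3, x^2}; counting standard monomials gives mu = 6. Corank 2; j^3 = -2*x^3 is a perfect cube, so E-series; the 4-jet and mu = 6 give E_6. The Hessian of g at 0 is [[0, 0], [0, 0]] with rank 0, so corank 2. A Groebner basis of the Jacobian ideal J(g) in C{x,y} is {x^2/7 + y^6, x^3, x*y}; counting standard monomials gives mu = 8. Corank 2; j^3 = x^2*y has shape L^2 M (L != M), so D-series; mu = 8 gives D_8. f is E_6 but g is D_8, hence not right-equivalent.

No.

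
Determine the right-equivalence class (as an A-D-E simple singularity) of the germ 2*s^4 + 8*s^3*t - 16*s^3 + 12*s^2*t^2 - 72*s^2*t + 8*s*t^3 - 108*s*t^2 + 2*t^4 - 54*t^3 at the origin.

E_6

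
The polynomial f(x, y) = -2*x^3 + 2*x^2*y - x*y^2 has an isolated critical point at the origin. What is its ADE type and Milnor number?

Type D_{4}, Milnor number mu = 4.

The Hessian of f at 0 has rank 0. Corank 2; j^3 = -x*(2*x^2 - 2*x*y + y^2) splits into three distinct lines over C (the quadratic factor has nonzero discriminant), so D_4.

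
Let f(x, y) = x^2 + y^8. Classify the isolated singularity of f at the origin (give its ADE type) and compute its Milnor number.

Type A_7, Milnor number mu = 7.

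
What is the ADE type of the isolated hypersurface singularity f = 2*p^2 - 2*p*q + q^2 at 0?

The Hessian of f at 0 is [[4, -2], [-2, 2]] with rank 2, so corank 0. A Groebner basis of the Jacobian ideal J(f) in C{p,q} is {p, q}; counting standard monomials gives mu = 1. Corank 0: nondegenerate Morse point, so A_1.

A1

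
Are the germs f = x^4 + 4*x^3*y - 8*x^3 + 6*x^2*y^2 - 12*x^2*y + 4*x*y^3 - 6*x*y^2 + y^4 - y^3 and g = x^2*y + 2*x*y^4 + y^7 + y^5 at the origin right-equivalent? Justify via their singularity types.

The Hessian of f at 0 has rank 0. Corank 2; j^3 = -(2*x + y)^3 is a perfect cube, so E-series; the 4-jet and mu = 6 give E_6. The Hessian of g at 0 has rank 0. Corank 2; j^3 = x^2*y has shape L^2 M (L != M), so D-series; mu = 6 gives D_6. f is E_6 but g is D_6, hence not right-equivalent.

No.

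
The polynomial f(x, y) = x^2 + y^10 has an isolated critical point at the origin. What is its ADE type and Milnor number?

Type A9, Milnor number mu = 9.

The Hessian of f at 0 has rank 1. Corank 1: A-series; mu = 9 gives A_9.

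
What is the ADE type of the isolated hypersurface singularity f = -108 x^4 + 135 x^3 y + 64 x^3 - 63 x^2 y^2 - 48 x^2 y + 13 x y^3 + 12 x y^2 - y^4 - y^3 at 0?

The Hessian of f at 0 is [[0, 0], [0, 0]] with rank 0, so corank 2. A Groebner basis of the Jacobian ideal J(f) in C{x,y} is {65536*x^2/3 - 32768*x*y/3 + y^4 + 64*y^3/9 + 4096*y^2/3, x^3 - 112*x^2/3 + 56*x*y/3 - y^3/36 - 7*y^2/3, x^2*y - 832*x^2/9 + 416*x*y/9 - 5*y^3/54 - 52*y^2/9, -512*x^2/3 + x*y^2 + 256*x*y/3 - 11*y^3/36 - 32*y^2/3}; counting standard monomials gives mu = 7. Corank 2; j^3 = (4*x - y)^3 is a perfect cube, so E-series; the 4-jet and mu = 7 give E_7.

E_7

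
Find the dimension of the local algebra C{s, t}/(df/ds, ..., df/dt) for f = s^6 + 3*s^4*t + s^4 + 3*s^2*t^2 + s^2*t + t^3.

4

The Hessian of f at 0 has rank 0. Corank 2; j^3 = t*(s^2 + t^2) splits into three distinct lines over C (the quadratic factor has nonzero discriminant), so D_4.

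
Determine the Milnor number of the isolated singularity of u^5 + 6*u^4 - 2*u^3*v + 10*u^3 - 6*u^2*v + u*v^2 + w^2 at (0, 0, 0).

4

The Hessian of f at 0 has rank 1. Corank 2; j^3 = u*(10*u^2 - 6*u*v + v^2) splits into three distinct lines over C (the quadratic factor has nonzero discriminant), so D_4.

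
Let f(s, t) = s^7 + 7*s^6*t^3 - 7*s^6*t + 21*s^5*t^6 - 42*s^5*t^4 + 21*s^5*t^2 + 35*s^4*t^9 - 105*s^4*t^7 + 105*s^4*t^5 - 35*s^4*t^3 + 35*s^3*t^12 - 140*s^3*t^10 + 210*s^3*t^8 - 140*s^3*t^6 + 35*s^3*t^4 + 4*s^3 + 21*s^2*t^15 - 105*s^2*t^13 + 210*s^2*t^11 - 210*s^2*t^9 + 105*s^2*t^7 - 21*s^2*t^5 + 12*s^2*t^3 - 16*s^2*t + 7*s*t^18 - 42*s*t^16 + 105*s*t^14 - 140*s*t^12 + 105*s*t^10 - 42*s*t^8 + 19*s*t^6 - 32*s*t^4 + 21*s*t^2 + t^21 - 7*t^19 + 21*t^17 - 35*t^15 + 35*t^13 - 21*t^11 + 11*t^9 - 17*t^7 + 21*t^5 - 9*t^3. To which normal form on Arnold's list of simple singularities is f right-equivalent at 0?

D_{8}

The Hessian of f at 0 has rank 0. Corank 2; j^3 = (s - t)*(2*s - 3*t)^2 has shape L^2 M (L != M), so D-series; mu = 8 gives D_8.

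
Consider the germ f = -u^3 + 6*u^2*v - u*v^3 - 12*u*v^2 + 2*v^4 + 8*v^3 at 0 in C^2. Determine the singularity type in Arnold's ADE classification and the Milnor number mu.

Type E7, Milnor number mu = 7.

The Hessian of f at 0 is [[0, 0], [0, 0]] with rank 0, so corank 2. A Groebner basis of the Jacobian ideal J(f) in C{u,v} is {u^3 - 6*u^2*v - 48*u^2 + 192*u*v - 192*v^2, 6*u^2 + u*v^2 - 24*u*v + 24*v^2, 3*u^2 - 12*u*v + v^3 + 12*v^2}; counting standard monomials gives mu = 7. Corank 2; j^3 = -(u - 2*v)^3 is a perfect cube, so E-series; the 4-jet and mu = 7 give E_7.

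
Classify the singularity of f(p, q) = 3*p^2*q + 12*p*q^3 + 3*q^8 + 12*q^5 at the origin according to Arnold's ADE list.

D_{9}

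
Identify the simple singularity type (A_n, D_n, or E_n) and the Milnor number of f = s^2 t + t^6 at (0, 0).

Type D_{7}, Milnor number mu = 7.

The Hessian of f at 0 has rank 0. Corank 2; j^3 = s^2*t has shape L^2 M (L != M), so D-series; mu = 7 gives D_7.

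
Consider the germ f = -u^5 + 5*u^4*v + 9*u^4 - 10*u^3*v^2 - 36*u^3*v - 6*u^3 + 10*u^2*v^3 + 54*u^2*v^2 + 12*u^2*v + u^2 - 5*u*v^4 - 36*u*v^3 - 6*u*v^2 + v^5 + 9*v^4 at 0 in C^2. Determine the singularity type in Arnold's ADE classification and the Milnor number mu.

The Hessian of f at 0 is [[2, 0], [0, 0]] with rank 1, so corank 1. A Groebner basis of the Jacobian ideal J(f) in C{u,v} is {u/18 + v^3 - v^2/6, u^2, u*v + u/6 - v^2/2}; counting standard monomials gives mu = 4. Corank 1: A-series; mu = 4 gives A_4.

Type A4, Milnor number mu = 4.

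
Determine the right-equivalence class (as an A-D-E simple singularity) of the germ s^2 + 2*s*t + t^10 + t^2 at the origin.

The Hessian of f at 0 has rank 1. Corank 1: A-series; mu = 9 gives A_9.

A9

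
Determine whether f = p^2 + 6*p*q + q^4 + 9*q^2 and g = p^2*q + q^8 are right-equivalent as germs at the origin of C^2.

The Hessian of f at 0 has rank 1. Corank 1: A-series; mu = 3 gives A_3. The Hessian of g at 0 has rank 0. Corank 2; j^3 = p^2*q has shape L^2 M (L != M), so D-series; mu = 9 gives D_9. f is A_3 but g is D_9, hence not right-equivalent.

No.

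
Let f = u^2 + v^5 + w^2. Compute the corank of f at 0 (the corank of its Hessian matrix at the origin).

1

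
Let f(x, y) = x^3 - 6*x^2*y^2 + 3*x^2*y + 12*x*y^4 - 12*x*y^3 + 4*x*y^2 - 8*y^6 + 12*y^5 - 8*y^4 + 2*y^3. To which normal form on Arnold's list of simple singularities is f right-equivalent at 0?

D_{4}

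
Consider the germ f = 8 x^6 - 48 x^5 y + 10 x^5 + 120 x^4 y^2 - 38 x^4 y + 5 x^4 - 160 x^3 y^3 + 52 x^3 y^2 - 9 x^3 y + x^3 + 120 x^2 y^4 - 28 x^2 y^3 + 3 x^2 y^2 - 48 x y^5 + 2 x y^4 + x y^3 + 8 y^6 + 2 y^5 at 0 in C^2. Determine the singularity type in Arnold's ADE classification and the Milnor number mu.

Type E_7, Milnor number mu = 7.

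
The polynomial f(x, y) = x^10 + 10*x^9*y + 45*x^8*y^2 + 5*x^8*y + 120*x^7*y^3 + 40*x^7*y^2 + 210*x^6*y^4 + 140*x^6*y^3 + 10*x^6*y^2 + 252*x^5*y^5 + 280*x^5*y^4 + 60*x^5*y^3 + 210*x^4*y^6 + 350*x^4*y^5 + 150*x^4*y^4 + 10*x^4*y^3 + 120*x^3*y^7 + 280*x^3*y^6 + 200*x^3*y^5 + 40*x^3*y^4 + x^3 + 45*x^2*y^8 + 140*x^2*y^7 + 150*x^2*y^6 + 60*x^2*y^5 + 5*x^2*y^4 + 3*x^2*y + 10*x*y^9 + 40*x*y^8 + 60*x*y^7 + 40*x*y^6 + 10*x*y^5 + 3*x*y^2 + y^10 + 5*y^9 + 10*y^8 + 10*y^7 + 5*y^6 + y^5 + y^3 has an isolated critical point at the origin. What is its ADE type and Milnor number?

Type E8, Milnor number mu = 8.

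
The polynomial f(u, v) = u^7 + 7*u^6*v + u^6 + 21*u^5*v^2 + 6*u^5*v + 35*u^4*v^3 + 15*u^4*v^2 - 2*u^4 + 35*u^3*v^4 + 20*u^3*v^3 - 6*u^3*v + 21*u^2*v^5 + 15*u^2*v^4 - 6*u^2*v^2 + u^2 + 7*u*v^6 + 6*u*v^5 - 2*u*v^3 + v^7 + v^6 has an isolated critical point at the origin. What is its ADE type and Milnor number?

Type A_{6}, Milnor number mu = 6.

The Hessian of f at 0 has rank 1. Corank 1: A-series; mu = 6 gives A_6.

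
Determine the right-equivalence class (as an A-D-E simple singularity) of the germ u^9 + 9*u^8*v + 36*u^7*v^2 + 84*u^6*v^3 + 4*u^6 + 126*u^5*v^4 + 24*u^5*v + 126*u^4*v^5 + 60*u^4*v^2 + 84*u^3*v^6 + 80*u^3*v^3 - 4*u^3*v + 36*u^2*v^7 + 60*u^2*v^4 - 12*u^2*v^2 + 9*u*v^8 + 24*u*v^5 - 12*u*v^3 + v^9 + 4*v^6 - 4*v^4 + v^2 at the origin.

A8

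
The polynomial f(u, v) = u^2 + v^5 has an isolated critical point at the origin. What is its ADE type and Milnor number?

The Hessian of f at 0 has rank 1. Corank 1: A-series; mu = 4 gives A_4.

Type A4, Milnor number mu = 4.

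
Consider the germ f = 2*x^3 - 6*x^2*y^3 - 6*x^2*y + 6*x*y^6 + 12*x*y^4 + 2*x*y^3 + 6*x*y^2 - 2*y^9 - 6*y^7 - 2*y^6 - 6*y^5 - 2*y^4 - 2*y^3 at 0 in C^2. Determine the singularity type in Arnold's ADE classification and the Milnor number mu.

Type E7, Milnor number mu = 7.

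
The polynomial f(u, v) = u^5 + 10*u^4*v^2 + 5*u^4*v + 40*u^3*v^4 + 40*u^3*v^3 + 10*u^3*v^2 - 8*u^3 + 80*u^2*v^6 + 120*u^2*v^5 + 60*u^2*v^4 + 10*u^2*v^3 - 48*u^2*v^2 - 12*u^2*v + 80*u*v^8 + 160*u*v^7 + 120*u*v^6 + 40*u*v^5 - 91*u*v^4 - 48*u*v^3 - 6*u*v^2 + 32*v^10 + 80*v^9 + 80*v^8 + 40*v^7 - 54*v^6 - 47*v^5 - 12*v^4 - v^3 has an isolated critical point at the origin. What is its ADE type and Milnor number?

Type E_{8}, Milnor number mu = 8.

The Hessian of f at 0 has rank 0. Corank 2; j^3 = -(2*u + v)^3 is a perfect cube, so E-series; the 5-jet and mu = 8 give E_8.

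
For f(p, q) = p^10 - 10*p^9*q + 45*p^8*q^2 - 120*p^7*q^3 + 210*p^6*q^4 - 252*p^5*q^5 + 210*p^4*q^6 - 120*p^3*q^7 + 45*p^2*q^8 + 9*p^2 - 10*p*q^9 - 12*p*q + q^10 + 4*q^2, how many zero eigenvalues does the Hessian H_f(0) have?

Hessian at 0 has rank 1.

1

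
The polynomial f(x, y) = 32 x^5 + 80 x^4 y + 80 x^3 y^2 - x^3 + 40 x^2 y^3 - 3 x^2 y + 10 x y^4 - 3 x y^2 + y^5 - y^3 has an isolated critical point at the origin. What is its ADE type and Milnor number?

The Hessian of f at 0 is [[0, 0], [0, 0]] with rank 0, so corank 2. A Groebner basis of the Jacobian ideal J(f) in C{x,y} is {y^5, x*y^3 + 7*y^4/8, x^2 + 2*x*y + y^2}; counting standard monomials gives mu = 8. Corank 2; j^3 = -(x + y)^3 is a perfect cube, so E-series; the 5-jet and mu = 8 give E_8.

Type E_{8}, Milnor number mu = 8.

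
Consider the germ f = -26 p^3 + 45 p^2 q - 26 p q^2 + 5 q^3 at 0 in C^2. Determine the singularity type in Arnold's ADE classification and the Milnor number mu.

Type D4, Milnor number mu = 4.

The Hessian of f at 0 is [[0, 0], [0, 0]] with rank 0, so corank 2. A Groebner basis of the Jacobian ideal J(f) in C{p,q} is {q^3, p^2 + q^2/3, p*q}; counting standard monomials gives mu = 4. Corank 2; j^3 = -(2*p - q)*(13*p^2 - 16*p*q + 5*q^2) splits into three distinct lines over C (the quadratic factor has nonzero discriminant), so D_4.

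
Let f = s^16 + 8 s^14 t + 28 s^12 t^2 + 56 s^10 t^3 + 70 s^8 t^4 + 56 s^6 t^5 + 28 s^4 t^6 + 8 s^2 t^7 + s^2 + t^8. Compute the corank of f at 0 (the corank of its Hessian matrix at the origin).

The Hessian at 0 is [[2, 0], [0, 0]] of rank 1; hence corank 1.

1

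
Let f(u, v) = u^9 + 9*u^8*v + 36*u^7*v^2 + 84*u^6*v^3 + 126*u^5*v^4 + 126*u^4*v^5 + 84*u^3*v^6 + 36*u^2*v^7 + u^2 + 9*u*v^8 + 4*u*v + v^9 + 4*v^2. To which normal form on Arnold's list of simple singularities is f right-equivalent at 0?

A_{8}

The Hessian of f at 0 is [[2, 4], [4, 8]] with rank 1, so corank 1. A Groebner basis of the Jacobian ideal J(f) in C{u,v} is {v^8, u + 2*v}; counting standard monomials gives mu = 8. Corank 1: A-series; mu = 8 gives A_8.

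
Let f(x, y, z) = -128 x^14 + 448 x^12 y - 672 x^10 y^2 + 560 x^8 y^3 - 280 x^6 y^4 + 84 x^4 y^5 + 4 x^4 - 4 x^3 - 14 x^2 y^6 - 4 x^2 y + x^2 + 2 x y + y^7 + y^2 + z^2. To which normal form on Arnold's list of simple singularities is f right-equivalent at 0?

A_{6}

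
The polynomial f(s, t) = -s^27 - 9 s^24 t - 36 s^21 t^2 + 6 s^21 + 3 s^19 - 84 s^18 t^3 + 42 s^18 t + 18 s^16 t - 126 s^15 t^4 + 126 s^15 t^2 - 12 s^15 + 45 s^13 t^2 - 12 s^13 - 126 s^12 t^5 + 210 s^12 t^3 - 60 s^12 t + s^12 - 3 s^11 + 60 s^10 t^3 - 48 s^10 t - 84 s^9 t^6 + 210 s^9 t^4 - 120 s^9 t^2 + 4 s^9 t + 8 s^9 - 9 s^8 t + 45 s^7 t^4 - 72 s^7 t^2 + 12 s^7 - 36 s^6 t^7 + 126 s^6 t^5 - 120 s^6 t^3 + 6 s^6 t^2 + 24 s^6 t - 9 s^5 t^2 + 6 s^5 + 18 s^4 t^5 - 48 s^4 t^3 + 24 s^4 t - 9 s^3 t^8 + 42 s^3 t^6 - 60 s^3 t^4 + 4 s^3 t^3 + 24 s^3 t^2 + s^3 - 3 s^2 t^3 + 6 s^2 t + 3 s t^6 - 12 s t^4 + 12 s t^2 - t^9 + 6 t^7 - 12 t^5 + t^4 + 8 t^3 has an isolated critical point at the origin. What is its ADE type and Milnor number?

The Hessian of f at 0 has rank 0. Corank 2; j^3 = (s + 2*t)^3 is a perfect cube, so E-series; the 4-jet and mu = 6 give E_6.

Type E6, Milnor number mu = 6.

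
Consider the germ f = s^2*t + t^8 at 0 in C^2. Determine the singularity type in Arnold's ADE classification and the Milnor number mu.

Type D_{9}, Milnor number mu = 9.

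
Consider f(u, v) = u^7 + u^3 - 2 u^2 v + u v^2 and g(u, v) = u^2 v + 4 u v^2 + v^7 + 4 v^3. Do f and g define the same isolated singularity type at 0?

Yes.

The Hessian of f at 0 has rank 0. Corank 2; j^3 = u*(u - v)^2 has shape L^2 M (L != M), so D-series; mu = 8 gives D_8. The Hessian of g at 0 has rank 0. Corank 2; j^3 = v*(u + 2*v)^2 has shape L^2 M (L != M), so D-series; mu = 8 gives D_8. Both have type D_8, hence right-equivalent.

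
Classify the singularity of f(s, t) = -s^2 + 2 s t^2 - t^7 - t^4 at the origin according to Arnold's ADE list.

The Hessian of f at 0 has rank 1. Corank 1: A-series; mu = 6 gives A_6.

A_6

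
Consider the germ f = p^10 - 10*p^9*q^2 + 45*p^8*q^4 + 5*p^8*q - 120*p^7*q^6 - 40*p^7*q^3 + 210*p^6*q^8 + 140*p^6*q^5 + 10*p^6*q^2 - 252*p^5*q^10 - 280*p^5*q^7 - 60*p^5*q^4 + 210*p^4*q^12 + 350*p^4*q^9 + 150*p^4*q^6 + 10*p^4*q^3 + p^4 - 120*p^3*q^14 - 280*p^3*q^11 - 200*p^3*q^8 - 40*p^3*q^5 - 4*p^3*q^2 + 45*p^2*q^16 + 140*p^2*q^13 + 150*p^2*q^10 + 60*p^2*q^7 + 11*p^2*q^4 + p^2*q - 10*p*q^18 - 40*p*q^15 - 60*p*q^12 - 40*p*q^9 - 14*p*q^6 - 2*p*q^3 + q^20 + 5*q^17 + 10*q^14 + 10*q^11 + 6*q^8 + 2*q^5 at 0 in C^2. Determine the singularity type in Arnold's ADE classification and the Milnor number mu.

The Hessian of f at 0 has rank 0. Corank 2; j^3 = p^2*q has shape L^2 M (L != M), so D-series; mu = 6 gives D_6.

Type D_{6}, Milnor number mu = 6.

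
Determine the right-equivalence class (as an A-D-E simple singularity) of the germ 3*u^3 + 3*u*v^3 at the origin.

E_7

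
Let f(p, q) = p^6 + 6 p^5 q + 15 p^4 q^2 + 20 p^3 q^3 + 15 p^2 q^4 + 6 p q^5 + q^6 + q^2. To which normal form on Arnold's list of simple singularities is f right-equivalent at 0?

A5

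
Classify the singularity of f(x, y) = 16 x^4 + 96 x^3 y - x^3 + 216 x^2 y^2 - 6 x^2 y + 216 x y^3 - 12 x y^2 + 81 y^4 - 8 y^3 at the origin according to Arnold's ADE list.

E_6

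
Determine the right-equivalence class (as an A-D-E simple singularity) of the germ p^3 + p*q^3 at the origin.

E7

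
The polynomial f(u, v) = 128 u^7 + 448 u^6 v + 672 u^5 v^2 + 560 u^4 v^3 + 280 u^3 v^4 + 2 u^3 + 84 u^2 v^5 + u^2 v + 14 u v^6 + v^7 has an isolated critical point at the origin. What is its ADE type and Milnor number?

The Hessian of f at 0 has rank 0. Corank 2; j^3 = u^2*(2*u + v) has shape L^2 M (L != M), so D-series; mu = 8 gives D_8.

Type D_{8}, Milnor number mu = 8.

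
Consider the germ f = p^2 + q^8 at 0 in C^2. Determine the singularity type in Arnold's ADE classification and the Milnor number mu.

The Hessian of f at 0 has rank 1. Corank 1: A-series; mu = 7 gives A_7.

Type A_{7}, Milnor number mu = 7.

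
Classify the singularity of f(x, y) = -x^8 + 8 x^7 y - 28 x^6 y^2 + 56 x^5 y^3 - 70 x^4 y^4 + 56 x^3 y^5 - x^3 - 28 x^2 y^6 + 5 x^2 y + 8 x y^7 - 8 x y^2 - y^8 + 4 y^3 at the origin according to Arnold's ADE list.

D9

The Hessian of f at 0 has rank 0. Corank 2; j^3 = -(x - 2*y)^2*(x - y) has shape L^2 M (L != M), so D-series; mu = 9 gives D_9.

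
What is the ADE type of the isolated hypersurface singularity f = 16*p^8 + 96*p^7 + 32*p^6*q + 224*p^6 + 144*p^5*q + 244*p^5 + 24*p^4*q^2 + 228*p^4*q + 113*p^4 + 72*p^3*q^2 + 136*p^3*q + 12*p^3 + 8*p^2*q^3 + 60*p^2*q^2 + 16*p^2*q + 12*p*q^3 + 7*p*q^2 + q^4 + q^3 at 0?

The Hessian of f at 0 has rank 0. Corank 2; j^3 = (2*p + q)^2*(3*p + q) has shape L^2 M (L != M), so D-series; mu = 5 gives D_5.

D_5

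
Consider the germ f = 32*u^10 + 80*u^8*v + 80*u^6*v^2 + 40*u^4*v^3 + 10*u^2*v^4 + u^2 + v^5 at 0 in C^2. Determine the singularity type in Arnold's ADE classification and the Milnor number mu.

The Hessian of f at 0 is [[2, 0], [0, 0]] with rank 1, so corank 1. A Groebner basis of the Jacobian ideal J(f) in C{u,v} is {v^4, u}; counting standard monomials gives mu = 4. Corank 1: A-series; mu = 4 gives A_4.

Type A_4, Milnor number mu = 4.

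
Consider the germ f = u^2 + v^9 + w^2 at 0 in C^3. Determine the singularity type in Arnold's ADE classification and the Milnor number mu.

Type A_{8}, Milnor number mu = 8.

The Hessian of f at 0 has rank 2. Corank 1: A-series; mu = 8 gives A_8.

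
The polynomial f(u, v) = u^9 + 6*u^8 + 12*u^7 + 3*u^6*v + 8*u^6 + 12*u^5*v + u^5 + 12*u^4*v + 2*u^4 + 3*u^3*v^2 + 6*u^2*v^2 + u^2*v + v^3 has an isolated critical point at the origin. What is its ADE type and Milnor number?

The Hessian of f at 0 has rank 0. Corank 2; j^3 = v*(u^2 + v^2) splits into three distinct lines over C (the quadratic factor has nonzero discriminant), so D_4.

Type D_4, Milnor number mu = 4.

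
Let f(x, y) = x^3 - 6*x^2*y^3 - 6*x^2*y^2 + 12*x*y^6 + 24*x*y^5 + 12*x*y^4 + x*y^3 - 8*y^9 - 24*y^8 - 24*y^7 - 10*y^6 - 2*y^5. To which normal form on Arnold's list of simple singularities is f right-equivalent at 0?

E_{7}

The Hessian of f at 0 is [[0, 0], [0, 0]] with rank 0, so corank 2. A Groebner basis of the Jacobian ideal J(f) in C{x,y} is {-x^2/4 + y^4 - y^3/12, x^3, x^2*y + x^2/12 + y^3/36, -x^2/2 + x*y^2 - y^3/6}; counting standard monomials gives mu = 7. Corank 2; j^3 = x^3 is a perfect cube, so E-series; the 4-jet and mu = 7 give E_7.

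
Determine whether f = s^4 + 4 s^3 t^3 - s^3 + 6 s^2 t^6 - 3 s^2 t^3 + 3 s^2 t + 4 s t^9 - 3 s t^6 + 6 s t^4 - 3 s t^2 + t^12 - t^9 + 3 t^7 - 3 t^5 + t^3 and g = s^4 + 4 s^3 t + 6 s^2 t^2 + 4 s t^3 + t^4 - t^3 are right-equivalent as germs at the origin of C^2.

The Hessian of f at 0 has rank 0. Corank 2; j^3 = -(s - t)^3 is a perfect cube, so E-series; the 4-jet and mu = 6 give E_6. The Hessian of g at 0 has rank 0. Corank 2; j^3 = -t^3 is a perfect cube, so E-series; the 4-jet and mu = 6 give E_6. Both have type E_6, hence right-equivalent.

Yes.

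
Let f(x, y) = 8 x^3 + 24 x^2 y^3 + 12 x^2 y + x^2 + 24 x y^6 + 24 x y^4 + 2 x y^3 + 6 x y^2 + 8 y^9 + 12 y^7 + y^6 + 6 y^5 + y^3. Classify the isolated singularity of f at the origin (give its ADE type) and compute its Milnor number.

Type A_2, Milnor number mu = 2.

The Hessian of f at 0 is [[2, 0], [0, 0]] with rank 1, so corank 1. A Groebner basis of the Jacobian ideal J(f) in C{x,y} is {y^2, x}; counting standard monomials gives mu = 2. Corank 1: A-series; mu = 2 gives A_2.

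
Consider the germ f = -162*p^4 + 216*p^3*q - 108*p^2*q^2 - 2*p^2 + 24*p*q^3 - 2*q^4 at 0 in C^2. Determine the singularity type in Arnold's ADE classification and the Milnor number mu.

Type A_3, Milnor number mu = 3.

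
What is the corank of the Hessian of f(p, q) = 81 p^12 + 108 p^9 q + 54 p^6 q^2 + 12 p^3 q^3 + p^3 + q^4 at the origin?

Hessian at 0 has rank 0.

2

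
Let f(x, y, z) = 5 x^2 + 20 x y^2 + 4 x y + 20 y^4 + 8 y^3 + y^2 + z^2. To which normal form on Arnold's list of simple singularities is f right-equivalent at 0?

The Hessian of f at 0 has rank 3. Corank 0: nondegenerate Morse point, so A_1.

A_{1}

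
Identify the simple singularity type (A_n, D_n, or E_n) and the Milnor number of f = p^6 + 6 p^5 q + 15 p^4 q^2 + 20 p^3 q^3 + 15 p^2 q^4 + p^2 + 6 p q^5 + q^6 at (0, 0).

Type A5, Milnor number mu = 5.

The Hessian of f at 0 has rank 1. Corank 1: A-series; mu = 5 gives A_5.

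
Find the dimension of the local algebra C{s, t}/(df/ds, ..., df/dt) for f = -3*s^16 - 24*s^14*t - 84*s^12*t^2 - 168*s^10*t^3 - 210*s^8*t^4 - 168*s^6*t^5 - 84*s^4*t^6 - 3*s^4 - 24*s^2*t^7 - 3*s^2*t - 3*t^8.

9

The Hessian of f at 0 is [[0, 0], [0, 0]] with rank 0, so corank 2. A Groebner basis of the Jacobian ideal J(f) in C{s,t} is {s^2/8 + t^7, s^3, s*t}; counting standard monomials gives mu = 9. Corank 2; j^3 = -3*s^2*t has shape L^2 M (L != M), so D-series; mu = 9 gives D_9.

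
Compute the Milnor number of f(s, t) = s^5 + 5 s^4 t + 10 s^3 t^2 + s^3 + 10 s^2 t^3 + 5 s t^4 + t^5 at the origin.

The Hessian of f at 0 is [[0, 0], [0, 0]] with rank 0, so corank 2. A Groebner basis of the Jacobian ideal J(f) in C{s,t} is {t^5, s*t^3 + t^4/4, s^2}; counting standard monomials gives mu = 8. Corank 2; j^3 = s^3 is a perfect cube, so E-series; the 5-jet and mu = 8 give E_8.

8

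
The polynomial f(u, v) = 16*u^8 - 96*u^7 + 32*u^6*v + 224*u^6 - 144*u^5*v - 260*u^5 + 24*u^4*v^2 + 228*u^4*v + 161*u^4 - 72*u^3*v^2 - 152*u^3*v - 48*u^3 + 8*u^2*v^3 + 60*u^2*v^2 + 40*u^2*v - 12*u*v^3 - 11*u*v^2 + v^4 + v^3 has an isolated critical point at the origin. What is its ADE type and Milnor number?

Type D_{5}, Milnor number mu = 5.

The Hessian of f at 0 is [[0, 0], [0, 0]] with rank 0, so corank 2. A Groebner basis of the Jacobian ideal J(f) in C{u,v} is {u*v^2 + 16*u*v - 4*v^2, 64*u*v + v^3 - 16*v^2, u^2 - 3*u*v/4 + v^2/8}; counting standard monomials gives mu = 5. Corank 2; j^3 = -(3*u - v)*(4*u - v)^2 has shape L^2 M (L != M), so D-series; mu = 5 gives D_5.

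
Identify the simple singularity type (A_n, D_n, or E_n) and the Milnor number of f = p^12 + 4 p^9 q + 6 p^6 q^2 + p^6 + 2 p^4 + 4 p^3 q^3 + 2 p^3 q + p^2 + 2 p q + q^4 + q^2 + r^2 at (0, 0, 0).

The Hessian of f at 0 is [[2, 2, 0], [2, 2, 0], [0, 0, 2]] with rank 2, so corank 1. A Groebner basis of the Jacobian ideal J(f) in C{p,q,r} is {q^3, p + q, r}; counting standard monomials gives mu = 3. Corank 1: A-series; mu = 3 gives A_3.

Type A_{3}, Milnor number mu = 3.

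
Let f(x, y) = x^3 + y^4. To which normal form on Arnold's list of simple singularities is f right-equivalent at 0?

E_6

The Hessian of f at 0 has rank 0. Corank 2; j^3 = x^3 is a perfect cube, so E-series; the 4-jet and mu = 6 give E_6.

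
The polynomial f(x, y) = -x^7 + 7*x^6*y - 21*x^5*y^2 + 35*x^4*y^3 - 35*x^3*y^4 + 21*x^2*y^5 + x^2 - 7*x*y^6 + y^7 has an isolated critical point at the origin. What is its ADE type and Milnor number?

Type A6, Milnor number mu = 6.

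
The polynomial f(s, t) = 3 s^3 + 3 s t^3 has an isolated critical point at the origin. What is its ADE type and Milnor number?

The Hessian of f at 0 has rank 0. Corank 2; j^3 = 3*s^3 is a perfect cube, so E-series; the 4-jet and mu = 7 give E_7.

Type E7, Milnor number mu = 7.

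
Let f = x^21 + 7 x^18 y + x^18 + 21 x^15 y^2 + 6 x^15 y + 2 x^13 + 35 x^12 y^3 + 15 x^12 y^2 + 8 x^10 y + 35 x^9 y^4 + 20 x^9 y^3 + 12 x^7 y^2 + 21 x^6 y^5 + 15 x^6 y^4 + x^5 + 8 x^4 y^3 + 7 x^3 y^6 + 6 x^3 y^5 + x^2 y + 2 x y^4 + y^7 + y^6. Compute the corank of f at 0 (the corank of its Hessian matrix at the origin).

Hessian at 0 has rank 0.

2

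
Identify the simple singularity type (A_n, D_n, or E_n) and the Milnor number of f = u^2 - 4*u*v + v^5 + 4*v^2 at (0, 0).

Type A_4, Milnor number mu = 4.

The Hessian of f at 0 has rank 1. Corank 1: A-series; mu = 4 gives A_4.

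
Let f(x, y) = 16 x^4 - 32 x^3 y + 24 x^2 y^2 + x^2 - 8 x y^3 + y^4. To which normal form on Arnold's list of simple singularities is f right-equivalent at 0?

The Hessian of f at 0 has rank 1. Corank 1: A-series; mu = 3 gives A_3.

A3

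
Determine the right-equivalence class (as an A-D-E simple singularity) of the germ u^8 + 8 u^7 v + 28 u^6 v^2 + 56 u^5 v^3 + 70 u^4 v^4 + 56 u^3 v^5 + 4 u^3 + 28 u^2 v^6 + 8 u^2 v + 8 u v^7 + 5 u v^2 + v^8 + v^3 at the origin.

The Hessian of f at 0 has rank 0. Corank 2; j^3 = (u + v)*(2*u + v)^2 has shape L^2 M (L != M), so D-series; mu = 9 gives D_9.

D_{9}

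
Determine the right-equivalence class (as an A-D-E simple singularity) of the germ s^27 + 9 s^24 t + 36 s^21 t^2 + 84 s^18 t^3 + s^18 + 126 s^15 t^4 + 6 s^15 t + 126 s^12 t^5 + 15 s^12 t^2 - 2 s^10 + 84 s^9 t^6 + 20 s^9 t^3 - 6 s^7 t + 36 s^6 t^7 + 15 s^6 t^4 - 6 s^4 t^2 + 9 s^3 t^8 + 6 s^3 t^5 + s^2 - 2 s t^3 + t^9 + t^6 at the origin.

The Hessian of f at 0 has rank 1. Corank 1: A-series; mu = 8 gives A_8.

A_{8}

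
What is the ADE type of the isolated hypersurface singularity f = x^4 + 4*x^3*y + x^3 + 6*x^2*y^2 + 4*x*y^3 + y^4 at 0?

E6

The Hessian of f at 0 has rank 0. Corank 2; j^3 = x^3 is a perfect cube, so E-series; the 4-jet and mu = 6 give E_6.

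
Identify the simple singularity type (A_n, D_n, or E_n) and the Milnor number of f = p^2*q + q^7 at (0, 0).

The Hessian of f at 0 has rank 0. Corank 2; j^3 = p^2*q has shape L^2 M (L != M), so D-series; mu = 8 gives D_8.

Type D_{8}, Milnor number mu = 8.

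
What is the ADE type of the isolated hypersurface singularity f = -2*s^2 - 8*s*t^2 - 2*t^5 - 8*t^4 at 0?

The Hessian of f at 0 is [[-4, 0], [0, 0]] with rank 1, so corank 1. A Groebner basis of the Jacobian ideal J(f) in C{s,t} is {s^2, s/2 + t^2}; counting standard monomials gives mu = 4. Corank 1: A-series; mu = 4 gives A_4.

A_4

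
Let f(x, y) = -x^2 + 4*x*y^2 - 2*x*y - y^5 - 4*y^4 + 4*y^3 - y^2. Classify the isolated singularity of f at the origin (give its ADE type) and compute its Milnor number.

Type A_{4}, Milnor number mu = 4.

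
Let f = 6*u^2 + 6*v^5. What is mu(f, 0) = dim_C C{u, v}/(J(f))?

4

The Hessian of f at 0 is [[12, 0], [0, 0]] with rank 1, so corank 1. A Groebner basis of the Jacobian ideal J(f) in C{u,v} is {v^4, u}; counting standard monomials gives mu = 4. Corank 1: A-series; mu = 4 gives A_4.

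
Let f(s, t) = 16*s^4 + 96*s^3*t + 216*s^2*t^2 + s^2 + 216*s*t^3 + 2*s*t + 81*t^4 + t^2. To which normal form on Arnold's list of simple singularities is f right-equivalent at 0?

A3

The Hessian of f at 0 has rank 1. Corank 1: A-series; mu = 3 gives A_3.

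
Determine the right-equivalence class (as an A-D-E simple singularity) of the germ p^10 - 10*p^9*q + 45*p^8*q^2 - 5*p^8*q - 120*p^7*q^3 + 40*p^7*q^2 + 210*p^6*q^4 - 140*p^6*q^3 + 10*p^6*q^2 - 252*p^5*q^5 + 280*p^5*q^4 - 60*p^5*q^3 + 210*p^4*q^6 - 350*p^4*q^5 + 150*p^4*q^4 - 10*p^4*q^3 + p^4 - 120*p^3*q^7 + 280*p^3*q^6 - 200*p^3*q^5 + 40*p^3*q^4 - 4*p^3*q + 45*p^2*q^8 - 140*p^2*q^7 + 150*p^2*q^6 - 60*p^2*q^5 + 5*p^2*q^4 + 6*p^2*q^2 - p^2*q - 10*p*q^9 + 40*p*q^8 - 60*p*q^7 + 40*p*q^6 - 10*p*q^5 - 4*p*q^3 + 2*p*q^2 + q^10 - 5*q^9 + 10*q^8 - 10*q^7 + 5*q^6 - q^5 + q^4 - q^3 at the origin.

D_6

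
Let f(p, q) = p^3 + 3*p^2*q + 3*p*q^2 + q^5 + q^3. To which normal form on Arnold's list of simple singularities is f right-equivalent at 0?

The Hessian of f at 0 has rank 0. Corank 2; j^3 = (p + q)^3 is a perfect cube, so E-series; the 5-jet and mu = 8 give E_8.

E_{8}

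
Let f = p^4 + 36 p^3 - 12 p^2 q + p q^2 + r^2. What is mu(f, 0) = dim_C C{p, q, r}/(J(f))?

5

The Hessian of f at 0 has rank 1. Corank 2; j^3 = p*(6*p - q)^2 has shape L^2 M (L != M), so D-series; mu = 5 gives D_5.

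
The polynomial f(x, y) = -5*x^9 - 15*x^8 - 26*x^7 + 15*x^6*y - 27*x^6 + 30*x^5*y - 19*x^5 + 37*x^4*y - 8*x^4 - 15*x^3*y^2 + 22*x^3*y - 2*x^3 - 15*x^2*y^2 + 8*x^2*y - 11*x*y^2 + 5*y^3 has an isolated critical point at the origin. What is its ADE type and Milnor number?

The Hessian of f at 0 has rank 0. Corank 2; j^3 = -(x - y)*(2*x^2 - 6*x*y + 5*y^2) splits into three distinct lines over C (the quadratic factor has nonzero discriminant), so D_4.

Type D_4, Milnor number mu = 4.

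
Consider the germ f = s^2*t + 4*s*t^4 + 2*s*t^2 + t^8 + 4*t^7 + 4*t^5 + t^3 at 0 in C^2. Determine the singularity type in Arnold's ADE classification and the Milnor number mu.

The Hessian of f at 0 has rank 0. Corank 2; j^3 = t*(s + t)^2 has shape L^2 M (L != M), so D-series; mu = 9 gives D_9.

Type D_{9}, Milnor number mu = 9.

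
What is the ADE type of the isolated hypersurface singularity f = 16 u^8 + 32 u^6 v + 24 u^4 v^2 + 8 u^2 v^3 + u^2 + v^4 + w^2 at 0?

The Hessian of f at 0 has rank 2. Corank 1: A-series; mu = 3 gives A_3.

A_3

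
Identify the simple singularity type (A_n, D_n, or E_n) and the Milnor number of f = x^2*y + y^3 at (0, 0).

Type D_4, Milnor number mu = 4.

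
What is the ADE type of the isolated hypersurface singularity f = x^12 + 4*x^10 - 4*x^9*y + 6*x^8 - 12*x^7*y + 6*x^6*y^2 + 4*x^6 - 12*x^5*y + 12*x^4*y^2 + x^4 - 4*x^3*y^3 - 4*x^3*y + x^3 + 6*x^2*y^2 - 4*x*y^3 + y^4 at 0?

The Hessian of f at 0 is [[0, 0], [0, 0]] with rank 0, so corank 2. A Groebner basis of the Jacobian ideal J(f) in C{x,y} is {y^4, x*y^2 - y^3/3, x^2}; counting standard monomials gives mu = 6. Corank 2; j^3 = x^3 is a perfect cube, so E-series; the 4-jet and mu = 6 give E_6.

E6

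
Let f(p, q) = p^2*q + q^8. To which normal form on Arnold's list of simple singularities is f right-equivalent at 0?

D_{9}

The Hessian of f at 0 is [[0, 0], [0, 0]] with rank 0, so corank 2. A Groebner basis of the Jacobian ideal J(f) in C{p,q} is {p^2/8 + q^7, p^3, p*q}; counting standard monomials gives mu = 9. Corank 2; j^3 = p^2*q has shape L^2 M (L != M), so D-series; mu = 9 gives D_9.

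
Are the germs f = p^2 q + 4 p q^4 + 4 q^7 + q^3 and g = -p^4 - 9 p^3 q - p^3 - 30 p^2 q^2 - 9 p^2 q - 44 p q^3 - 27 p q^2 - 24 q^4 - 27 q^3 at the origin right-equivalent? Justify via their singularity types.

No.

The Hessian of f at 0 is [[0, 0], [0, 0]] with rank 0, so corank 2. A Groebner basis of the Jacobian ideal J(f) in C{p,q} is {q^3, p^2 + 3*q^2, p*q}; counting standard monomials gives mu = 4. Corank 2; j^3 = q*(p^2 + q^2) splits into three distinct lines over C (the quadratic factor has nonzero discriminant), so D_4. The Hessian of g at 0 is [[0, 0], [0, 0]] with rank 0, so corank 2. A Groebner basis of the Jacobian ideal J(g) in C{p,q} is {3*p^2 + 18*p*q + q^4 - q^3 + 27*q^2, p^3 + 45*p^2 + 270*p*q + 12*q^3 + 405*q^2, p^2*q - 11*p^2 - 66*p*q - 16*q^3/3 - 99*q^2, 2*p^2 + p*q^2 + 12*p*q + 7*q^3/3 + 18*q^2}; counting standard monomials gives mu = 7. Corank 2; j^3 = -(p + 3*q)^3 is a perfect cube, so E-series; the 4-jet and mu = 7 give E_7. f is D_4 but g is E_7, hence not right-equivalent.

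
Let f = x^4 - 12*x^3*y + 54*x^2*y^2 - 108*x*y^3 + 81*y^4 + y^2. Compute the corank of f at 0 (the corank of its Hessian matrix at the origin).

Hessian at 0 has rank 1.

1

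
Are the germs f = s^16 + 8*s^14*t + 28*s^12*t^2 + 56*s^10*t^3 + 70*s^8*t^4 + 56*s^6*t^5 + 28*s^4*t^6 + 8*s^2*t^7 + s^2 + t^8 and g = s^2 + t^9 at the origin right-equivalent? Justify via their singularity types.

No.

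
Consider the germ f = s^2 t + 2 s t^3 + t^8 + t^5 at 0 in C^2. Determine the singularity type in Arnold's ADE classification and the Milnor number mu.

Type D9, Milnor number mu = 9.

The Hessian of f at 0 has rank 0. Corank 2; j^3 = s^2*t has shape L^2 M (L != M), so D-series; mu = 9 gives D_9.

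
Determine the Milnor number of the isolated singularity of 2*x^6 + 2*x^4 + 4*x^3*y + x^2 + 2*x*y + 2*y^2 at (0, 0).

1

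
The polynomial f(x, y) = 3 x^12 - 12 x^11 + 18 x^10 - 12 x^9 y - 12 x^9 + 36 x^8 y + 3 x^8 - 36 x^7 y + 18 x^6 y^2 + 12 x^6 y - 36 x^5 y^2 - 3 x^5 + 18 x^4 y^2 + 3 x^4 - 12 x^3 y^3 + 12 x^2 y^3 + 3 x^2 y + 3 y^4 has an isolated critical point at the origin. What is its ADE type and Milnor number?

The Hessian of f at 0 has rank 0. Corank 2; j^3 = 3*x^2*y has shape L^2 M (L != M), so D-series; mu = 5 gives D_5.

Type D5, Milnor number mu = 5.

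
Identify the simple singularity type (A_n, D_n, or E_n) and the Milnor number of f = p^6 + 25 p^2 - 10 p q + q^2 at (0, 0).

Type A_{5}, Milnor number mu = 5.

The Hessian of f at 0 is [[50, -10], [-10, 2]] with rank 1, so corank 1. A Groebner basis of the Jacobian ideal J(f) in C{p,q} is {q^5, p - q/5}; counting standard monomials gives mu = 5. Corank 1: A-series; mu = 5 gives A_5.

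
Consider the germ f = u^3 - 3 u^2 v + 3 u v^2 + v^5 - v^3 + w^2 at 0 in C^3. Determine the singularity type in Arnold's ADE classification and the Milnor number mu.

The Hessian of f at 0 has rank 1. Corank 2; j^3 = (u - v)^3 is a perfect cube, so E-series; the 5-jet and mu = 8 give E_8.

Type E_{8}, Milnor number mu = 8.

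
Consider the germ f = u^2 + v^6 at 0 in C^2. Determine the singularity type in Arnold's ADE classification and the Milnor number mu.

The Hessian of f at 0 is [[2, 0], [0, 0]] with rank 1, so corank 1. A Groebner basis of the Jacobian ideal J(f) in C{u,v} is {v^5, u}; counting standard monomials gives mu = 5. Corank 1: A-series; mu = 5 gives A_5.

Type A5, Milnor number mu = 5.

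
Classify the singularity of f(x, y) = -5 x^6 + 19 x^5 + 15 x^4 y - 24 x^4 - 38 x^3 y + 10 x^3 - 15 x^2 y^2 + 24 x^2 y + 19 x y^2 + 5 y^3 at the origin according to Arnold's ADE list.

The Hessian of f at 0 has rank 0. Corank 2; j^3 = (x + y)*(10*x^2 + 14*x*y + 5*y^2) splits into three distinct lines over C (the quadratic factor has nonzero discriminant), so D_4.

D_{4}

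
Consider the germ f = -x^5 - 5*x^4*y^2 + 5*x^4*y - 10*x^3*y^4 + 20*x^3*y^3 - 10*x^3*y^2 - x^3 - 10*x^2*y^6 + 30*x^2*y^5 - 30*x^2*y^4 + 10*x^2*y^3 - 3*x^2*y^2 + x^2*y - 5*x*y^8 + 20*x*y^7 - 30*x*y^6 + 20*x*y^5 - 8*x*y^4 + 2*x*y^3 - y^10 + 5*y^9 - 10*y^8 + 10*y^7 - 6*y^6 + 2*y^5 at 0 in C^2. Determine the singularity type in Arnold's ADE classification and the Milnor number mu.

Type D6, Milnor number mu = 6.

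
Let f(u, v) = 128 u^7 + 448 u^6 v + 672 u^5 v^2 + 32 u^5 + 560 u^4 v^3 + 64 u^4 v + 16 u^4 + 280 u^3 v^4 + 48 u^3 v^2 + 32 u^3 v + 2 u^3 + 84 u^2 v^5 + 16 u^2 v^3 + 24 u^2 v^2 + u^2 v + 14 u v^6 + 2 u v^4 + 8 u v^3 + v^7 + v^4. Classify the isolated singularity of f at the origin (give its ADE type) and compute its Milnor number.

Type D_5, Milnor number mu = 5.

The Hessian of f at 0 is [[0, 0], [0, 0]] with rank 0, so corank 2. A Groebner basis of the Jacobian ideal J(f) in C{u,v} is {u*v^2, -u*v/8 + v^3, u^2 + u*v/2}; counting standard monomials gives mu = 5. Corank 2; j^3 = u^2*(2*u + v) has shape L^2 M (L != M), so D-series; mu = 5 gives D_5.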